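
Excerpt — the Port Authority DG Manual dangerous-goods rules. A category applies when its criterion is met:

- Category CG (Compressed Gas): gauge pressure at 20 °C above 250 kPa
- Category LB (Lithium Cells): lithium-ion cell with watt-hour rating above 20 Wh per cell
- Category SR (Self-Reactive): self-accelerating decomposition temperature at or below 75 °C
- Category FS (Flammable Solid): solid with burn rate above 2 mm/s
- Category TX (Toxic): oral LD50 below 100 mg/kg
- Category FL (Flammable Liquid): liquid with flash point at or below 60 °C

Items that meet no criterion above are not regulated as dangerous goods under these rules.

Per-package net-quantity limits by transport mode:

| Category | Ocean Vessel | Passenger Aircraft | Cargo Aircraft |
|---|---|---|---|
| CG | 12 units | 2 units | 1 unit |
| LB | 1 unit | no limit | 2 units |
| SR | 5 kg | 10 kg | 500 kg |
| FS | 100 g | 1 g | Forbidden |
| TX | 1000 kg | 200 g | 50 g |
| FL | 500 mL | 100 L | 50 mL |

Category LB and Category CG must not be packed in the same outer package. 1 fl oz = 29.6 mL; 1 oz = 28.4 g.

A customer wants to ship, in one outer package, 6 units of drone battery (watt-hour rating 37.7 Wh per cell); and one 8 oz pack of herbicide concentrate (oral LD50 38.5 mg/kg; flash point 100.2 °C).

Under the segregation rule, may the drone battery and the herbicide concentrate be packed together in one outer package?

Yes

With watt-hour rating 37.7 Wh per cell (> 20 Wh per cell), the drone battery falls in Category LB.
Herbicide concentrate: oral LD50 38.5 mg/kg < 100 mg/kg → Category TX (Toxic).
No segregation rule bars Category LB with Category TX.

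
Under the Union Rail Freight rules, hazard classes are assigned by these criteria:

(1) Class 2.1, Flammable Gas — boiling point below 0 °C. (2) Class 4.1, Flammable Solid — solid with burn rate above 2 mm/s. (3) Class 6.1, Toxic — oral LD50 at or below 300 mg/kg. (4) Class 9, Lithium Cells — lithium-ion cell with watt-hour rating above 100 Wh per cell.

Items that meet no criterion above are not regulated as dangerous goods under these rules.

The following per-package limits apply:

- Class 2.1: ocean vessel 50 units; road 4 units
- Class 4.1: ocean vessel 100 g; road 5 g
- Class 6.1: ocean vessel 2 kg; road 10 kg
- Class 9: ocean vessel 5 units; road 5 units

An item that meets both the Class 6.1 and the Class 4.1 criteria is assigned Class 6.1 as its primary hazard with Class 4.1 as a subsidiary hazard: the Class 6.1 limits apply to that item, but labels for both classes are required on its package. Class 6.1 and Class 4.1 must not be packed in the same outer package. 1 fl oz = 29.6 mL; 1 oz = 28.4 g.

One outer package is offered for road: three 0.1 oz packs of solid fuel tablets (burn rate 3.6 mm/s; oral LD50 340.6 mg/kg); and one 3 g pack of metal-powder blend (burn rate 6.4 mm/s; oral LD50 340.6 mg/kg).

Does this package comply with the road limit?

Burn rate 3.6 mm/s meets the Class 4.1 criterion (Flammable Solid), so the solid fuel tablets are Class 4.1.
The metal-powder blend has burn rate 6.4 mm/s, which is > 2 mm/s, so it is Class 4.1 (Flammable Solid).
Total Class 4.1: (three 0.1 oz packs = 8.52 g) + 3 g = 11.52 g.
That exceeds the Class 4.1 road limit of 5 g.

No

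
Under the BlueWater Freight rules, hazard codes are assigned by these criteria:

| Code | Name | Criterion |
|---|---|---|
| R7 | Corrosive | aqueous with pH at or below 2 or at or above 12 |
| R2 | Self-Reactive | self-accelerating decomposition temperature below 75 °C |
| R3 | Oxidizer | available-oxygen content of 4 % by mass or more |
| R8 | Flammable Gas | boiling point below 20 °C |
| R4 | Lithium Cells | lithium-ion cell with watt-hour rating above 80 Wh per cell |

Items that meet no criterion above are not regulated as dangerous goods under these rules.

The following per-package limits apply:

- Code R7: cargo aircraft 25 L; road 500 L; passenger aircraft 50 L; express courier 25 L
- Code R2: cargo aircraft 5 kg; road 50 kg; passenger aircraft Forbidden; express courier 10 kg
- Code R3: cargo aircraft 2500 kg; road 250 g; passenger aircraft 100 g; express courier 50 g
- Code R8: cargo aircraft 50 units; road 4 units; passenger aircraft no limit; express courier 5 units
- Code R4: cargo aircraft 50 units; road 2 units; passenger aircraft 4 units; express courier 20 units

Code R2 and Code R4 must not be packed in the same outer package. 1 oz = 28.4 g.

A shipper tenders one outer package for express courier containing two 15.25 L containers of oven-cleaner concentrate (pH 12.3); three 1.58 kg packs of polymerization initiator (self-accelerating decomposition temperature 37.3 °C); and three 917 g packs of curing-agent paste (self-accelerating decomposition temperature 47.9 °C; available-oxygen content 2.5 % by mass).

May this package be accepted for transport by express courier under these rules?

No

Oven-cleaner concentrate: pH 12.3 ≥ 12 → Code R7 (Corrosive).
Self-accelerating decomposition temperature 37.3 °C meets the Code R2 criterion (Self-Reactive), so the polymerization initiator is Code R2.
With self-accelerating decomposition temperature 47.9 °C (< 75 °C), the curing-agent paste falls in Code R2.
Code R7 quantity: two 15.25 L containers = 30.5 L.
That exceeds the Code R7 express courier limit of 25 L.
Code R2 net quantity: (three 1.58 kg packs = 4.74 kg) + (three 917 g packs = 2.751 kg) = 7.491 kg.
7.491 kg ≤ 10 kg (express courier limit, Code R2) — within limit.
The segregation rule (Code R2 with Code R4) does not apply to Code R7 with Code R2.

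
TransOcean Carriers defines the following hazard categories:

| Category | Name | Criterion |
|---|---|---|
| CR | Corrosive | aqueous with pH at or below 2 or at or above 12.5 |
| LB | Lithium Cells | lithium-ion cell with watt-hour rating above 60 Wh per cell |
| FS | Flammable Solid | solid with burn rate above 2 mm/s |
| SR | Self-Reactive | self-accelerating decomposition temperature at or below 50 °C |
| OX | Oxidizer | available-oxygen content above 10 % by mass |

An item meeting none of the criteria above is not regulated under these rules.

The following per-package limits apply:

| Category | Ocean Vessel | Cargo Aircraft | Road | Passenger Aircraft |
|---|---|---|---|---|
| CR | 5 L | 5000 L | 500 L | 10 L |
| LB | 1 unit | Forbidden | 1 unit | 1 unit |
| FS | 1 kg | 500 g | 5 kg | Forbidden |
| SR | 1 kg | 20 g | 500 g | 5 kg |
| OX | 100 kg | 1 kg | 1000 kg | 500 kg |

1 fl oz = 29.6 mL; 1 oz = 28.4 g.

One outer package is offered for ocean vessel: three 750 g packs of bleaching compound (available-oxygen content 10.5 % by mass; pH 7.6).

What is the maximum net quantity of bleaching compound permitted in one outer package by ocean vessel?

With available-oxygen content 10.5 % by mass (> 10 % by mass), the bleaching compound falls in Category OX.
The ocean vessel limit for Category OX is 100 kg.

100 kg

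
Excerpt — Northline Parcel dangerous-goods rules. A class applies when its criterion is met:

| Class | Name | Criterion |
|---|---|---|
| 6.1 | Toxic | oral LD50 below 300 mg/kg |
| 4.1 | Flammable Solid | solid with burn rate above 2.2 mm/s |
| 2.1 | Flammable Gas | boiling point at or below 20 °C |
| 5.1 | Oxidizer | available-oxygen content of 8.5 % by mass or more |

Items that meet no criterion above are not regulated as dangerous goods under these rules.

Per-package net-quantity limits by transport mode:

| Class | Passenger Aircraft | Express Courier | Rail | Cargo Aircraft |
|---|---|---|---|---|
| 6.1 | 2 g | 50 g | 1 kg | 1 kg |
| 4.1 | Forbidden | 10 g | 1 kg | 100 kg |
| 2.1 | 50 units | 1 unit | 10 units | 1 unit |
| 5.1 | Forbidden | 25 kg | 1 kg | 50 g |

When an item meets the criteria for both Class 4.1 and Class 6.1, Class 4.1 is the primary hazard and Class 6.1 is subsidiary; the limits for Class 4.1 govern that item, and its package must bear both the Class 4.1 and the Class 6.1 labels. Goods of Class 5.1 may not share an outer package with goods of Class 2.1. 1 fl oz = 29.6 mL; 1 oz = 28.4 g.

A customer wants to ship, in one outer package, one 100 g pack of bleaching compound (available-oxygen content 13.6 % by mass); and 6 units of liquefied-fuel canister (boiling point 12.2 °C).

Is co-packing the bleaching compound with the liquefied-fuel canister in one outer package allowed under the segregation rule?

No

The bleaching compound has available-oxygen content 13.6 % by mass, which is ≥ 8.5 % by mass, so it is Class 5.1 (Oxidizer).
Liquefied-fuel canister: boiling point 12.2 °C ≤ 20 °C → Class 2.1 (Flammable Gas).
Class 5.1 and Class 2.1 may not share an outer package.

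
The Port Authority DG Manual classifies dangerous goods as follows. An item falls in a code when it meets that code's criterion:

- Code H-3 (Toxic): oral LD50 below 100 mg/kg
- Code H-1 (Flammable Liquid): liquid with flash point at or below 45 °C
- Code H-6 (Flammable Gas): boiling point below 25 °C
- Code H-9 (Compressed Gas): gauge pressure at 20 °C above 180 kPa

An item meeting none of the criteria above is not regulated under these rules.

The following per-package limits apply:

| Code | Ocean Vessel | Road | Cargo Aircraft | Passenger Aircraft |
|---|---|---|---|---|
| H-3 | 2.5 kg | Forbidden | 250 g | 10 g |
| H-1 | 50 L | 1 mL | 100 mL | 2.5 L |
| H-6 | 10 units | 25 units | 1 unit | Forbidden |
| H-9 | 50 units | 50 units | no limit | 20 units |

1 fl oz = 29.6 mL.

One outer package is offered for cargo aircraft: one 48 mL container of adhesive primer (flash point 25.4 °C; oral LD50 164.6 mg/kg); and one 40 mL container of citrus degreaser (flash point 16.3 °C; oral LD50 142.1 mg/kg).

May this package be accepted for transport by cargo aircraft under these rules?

Yes

With flash point 25.4 °C (≤ 45 °C), the adhesive primer falls in Code H-1.
The citrus degreaser has flash point 16.3 °C, which is ≤ 45 °C, so it is Code H-1 (Flammable Liquid).
Total Code H-1: 48 mL + 40 mL = 88 mL.
That is within the Code H-1 cargo aircraft limit of 100 mL.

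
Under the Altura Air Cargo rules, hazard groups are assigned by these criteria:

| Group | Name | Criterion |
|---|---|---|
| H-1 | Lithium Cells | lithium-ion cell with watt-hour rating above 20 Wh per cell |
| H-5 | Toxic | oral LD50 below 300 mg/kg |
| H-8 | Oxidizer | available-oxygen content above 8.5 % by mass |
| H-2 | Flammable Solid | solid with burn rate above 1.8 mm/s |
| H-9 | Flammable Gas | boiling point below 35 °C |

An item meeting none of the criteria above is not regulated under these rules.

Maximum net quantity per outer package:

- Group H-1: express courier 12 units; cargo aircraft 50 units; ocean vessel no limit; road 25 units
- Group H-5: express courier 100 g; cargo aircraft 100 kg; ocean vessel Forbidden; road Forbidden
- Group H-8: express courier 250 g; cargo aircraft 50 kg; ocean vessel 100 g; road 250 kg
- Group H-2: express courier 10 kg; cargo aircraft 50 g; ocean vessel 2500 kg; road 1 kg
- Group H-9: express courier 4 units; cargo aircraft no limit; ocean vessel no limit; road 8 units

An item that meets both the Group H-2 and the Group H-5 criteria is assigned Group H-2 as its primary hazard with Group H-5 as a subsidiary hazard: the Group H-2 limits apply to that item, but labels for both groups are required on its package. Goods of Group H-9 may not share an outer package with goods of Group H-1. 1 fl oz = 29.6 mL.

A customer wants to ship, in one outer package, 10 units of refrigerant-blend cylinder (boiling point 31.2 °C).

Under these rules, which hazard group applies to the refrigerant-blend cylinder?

Group H-9

Refrigerant-blend cylinder: boiling point 31.2 °C < 35 °C → Group H-9 (Flammable Gas).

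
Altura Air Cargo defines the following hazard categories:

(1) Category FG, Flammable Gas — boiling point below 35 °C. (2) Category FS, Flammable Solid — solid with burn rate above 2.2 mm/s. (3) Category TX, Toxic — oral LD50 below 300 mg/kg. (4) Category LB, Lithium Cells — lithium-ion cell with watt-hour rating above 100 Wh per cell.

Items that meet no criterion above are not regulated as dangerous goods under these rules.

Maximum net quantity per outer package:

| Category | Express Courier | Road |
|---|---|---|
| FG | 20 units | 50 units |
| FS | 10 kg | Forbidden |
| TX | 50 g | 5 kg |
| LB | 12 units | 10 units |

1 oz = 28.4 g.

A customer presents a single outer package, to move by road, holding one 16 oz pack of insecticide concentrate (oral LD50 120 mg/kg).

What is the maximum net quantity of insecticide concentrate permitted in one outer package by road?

5 kg

Insecticide concentrate: oral LD50 120 mg/kg < 300 mg/kg → Category TX (Toxic).
The road limit for Category TX is 5 kg.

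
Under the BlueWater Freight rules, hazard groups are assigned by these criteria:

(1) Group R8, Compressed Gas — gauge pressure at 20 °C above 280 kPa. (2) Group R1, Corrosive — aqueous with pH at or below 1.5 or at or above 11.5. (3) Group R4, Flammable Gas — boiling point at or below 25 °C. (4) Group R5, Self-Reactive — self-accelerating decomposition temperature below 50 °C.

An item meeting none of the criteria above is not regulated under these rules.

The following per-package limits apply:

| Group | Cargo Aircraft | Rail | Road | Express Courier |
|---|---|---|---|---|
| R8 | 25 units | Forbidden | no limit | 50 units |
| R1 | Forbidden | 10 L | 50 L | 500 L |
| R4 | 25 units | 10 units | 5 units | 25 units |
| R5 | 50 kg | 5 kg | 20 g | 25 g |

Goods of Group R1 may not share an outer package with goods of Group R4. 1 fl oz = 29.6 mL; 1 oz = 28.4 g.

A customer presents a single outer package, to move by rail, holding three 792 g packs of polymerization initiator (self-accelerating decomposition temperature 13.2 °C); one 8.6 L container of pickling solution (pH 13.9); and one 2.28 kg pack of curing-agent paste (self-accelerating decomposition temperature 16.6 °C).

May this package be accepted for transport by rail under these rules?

With self-accelerating decomposition temperature 13.2 °C (< 50 °C), the polymerization initiator falls in Group R5.
Pickling solution: pH 13.9 ≥ 11.5 → Group R1 (Corrosive).
Self-accelerating decomposition temperature 16.6 °C meets the Group R5 criterion (Self-Reactive), so the curing-agent paste is Group R5.
Group R1 quantity: 8.6 L.
8.6 L is within the rail limit of 10 L for Group R1.
Total Group R5: (three 792 g packs = 2.376 kg) + 2.28 kg = 4.656 kg.
4.656 kg ≤ 5 kg (rail limit, Group R5) — within limit.
The segregation rule (Group R1 with Group R4) does not apply to Group R1 with Group R5.
Every hazard group is within its rail limit and no segregation rule is violated.

Yes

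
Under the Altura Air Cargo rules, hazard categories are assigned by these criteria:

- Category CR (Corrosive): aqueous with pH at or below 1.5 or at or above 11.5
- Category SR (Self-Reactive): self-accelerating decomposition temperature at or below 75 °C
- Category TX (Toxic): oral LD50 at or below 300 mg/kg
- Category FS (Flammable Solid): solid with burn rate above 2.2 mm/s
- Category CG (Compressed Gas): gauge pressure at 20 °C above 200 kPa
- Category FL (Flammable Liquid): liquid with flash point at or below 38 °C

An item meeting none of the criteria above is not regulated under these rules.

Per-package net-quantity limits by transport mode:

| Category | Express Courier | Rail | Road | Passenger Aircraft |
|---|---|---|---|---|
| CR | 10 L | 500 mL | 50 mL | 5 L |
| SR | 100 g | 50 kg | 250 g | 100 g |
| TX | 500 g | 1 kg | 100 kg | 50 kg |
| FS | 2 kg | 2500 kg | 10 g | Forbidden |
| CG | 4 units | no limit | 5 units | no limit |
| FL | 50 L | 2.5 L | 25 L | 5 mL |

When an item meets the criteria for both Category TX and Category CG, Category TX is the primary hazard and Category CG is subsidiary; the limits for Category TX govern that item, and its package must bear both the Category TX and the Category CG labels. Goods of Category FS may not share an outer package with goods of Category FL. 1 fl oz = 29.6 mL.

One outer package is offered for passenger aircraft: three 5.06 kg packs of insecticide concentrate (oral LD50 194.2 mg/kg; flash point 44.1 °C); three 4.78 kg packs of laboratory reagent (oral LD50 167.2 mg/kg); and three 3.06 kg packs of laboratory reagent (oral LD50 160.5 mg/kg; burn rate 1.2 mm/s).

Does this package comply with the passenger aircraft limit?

Yes

Oral LD50 194.2 mg/kg meets the Category TX criterion (Toxic), so the insecticide concentrate is Category TX.
The laboratory reagent has oral LD50 167.2 mg/kg, which is ≤ 300 mg/kg, so it is Category TX (Toxic).
The laboratory reagent has oral LD50 160.5 mg/kg, which is ≤ 300 mg/kg, so it is Category TX (Toxic).
Total Category TX: (three 5.06 kg packs = 15.18 kg) + (three 4.78 kg packs = 14.34 kg) + (three 3.06 kg packs = 9.18 kg) = 38.7 kg.
That is within the Category TX passenger aircraft limit of 50 kg.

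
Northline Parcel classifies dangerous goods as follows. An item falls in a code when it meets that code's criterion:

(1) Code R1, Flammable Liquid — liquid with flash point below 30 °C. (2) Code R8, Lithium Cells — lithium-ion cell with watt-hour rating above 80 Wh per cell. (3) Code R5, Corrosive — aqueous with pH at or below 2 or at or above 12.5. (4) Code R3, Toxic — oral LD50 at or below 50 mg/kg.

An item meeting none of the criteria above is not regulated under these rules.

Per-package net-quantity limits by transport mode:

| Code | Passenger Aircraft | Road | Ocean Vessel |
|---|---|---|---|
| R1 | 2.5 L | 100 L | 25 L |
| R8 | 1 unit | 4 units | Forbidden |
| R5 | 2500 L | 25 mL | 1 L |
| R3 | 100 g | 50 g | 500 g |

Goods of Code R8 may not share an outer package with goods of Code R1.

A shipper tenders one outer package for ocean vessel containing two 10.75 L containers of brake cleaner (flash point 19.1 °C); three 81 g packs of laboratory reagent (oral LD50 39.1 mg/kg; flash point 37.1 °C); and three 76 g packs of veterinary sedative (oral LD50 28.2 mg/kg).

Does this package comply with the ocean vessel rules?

The brake cleaner has flash point 19.1 °C, which is < 30 °C, so it is Code R1 (Flammable Liquid).
With oral LD50 39.1 mg/kg (≤ 50 mg/kg), the laboratory reagent falls in Code R3.
Oral LD50 28.2 mg/kg meets the Code R3 criterion (Toxic), so the veterinary sedative is Code R3.
Total Code R3: (three 81 g packs = 243 g) + (three 76 g packs = 228 g) = 471 g.
471 g ≤ 500 g (ocean vessel limit, Code R3) — within limit.
Code R1 quantity: two 10.75 L containers = 21.5 L.
21.5 L is within the ocean vessel limit of 25 L for Code R1.
The segregation rule (Code R8 with Code R1) does not apply to Code R3 with Code R1.
Every hazard code is within its ocean vessel limit and no segregation rule is violated.

Yes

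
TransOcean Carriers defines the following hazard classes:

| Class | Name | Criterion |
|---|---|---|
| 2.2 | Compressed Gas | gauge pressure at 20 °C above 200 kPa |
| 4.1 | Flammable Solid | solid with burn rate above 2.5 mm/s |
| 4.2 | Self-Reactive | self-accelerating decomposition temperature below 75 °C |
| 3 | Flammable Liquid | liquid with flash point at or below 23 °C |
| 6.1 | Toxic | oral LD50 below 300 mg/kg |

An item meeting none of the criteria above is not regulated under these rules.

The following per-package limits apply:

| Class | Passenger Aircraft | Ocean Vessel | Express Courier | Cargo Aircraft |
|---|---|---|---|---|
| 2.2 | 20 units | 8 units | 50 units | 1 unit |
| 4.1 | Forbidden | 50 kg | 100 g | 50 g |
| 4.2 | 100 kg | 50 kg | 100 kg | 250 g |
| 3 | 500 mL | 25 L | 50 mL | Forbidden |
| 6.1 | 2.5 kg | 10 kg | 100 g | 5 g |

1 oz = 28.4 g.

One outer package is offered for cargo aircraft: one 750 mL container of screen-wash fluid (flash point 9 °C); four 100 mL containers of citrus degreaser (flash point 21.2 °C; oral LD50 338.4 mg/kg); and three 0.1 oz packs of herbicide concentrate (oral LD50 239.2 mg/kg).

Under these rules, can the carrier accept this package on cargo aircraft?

No

Flash point 9 °C meets the Class 3 criterion (Flammable Liquid), so the screen-wash fluid is Class 3.
With flash point 21.2 °C (≤ 23 °C), the citrus degreaser falls in Class 3.
Oral LD50 239.2 mg/kg meets the Class 6.1 criterion (Toxic), so the herbicide concentrate is Class 6.1.
Class 3 net quantity: 750 mL + (four 100 mL containers = 400 mL) = 1.15 L.
By cargo aircraft, Class 3 is Forbidden regardless of quantity.
Class 6.1 quantity: three 0.1 oz packs = 8.52 g.
8.52 g > 5 g (cargo aircraft limit, Class 6.1) — over the limit.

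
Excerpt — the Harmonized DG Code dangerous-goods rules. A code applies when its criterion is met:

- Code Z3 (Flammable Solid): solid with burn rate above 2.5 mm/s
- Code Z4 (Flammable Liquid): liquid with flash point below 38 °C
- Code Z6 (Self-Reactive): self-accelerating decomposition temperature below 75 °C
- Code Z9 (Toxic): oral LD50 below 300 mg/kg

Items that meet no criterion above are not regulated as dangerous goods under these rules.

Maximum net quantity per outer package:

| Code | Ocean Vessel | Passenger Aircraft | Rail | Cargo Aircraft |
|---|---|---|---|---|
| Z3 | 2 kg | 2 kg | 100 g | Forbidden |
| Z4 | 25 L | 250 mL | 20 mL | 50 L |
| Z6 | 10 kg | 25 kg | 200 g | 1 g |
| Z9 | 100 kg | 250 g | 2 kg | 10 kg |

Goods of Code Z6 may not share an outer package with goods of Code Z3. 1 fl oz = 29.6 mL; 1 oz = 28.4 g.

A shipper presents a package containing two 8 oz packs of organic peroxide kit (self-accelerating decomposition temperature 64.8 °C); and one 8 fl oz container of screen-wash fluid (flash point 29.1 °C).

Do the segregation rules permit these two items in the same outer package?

The organic peroxide kit has self-accelerating decomposition temperature 64.8 °C, which is < 75 °C, so it is Code Z6 (Self-Reactive).
With flash point 29.1 °C (< 38 °C), the screen-wash fluid falls in Code Z4.
No segregation rule bars Code Z6 with Code Z4.

Yes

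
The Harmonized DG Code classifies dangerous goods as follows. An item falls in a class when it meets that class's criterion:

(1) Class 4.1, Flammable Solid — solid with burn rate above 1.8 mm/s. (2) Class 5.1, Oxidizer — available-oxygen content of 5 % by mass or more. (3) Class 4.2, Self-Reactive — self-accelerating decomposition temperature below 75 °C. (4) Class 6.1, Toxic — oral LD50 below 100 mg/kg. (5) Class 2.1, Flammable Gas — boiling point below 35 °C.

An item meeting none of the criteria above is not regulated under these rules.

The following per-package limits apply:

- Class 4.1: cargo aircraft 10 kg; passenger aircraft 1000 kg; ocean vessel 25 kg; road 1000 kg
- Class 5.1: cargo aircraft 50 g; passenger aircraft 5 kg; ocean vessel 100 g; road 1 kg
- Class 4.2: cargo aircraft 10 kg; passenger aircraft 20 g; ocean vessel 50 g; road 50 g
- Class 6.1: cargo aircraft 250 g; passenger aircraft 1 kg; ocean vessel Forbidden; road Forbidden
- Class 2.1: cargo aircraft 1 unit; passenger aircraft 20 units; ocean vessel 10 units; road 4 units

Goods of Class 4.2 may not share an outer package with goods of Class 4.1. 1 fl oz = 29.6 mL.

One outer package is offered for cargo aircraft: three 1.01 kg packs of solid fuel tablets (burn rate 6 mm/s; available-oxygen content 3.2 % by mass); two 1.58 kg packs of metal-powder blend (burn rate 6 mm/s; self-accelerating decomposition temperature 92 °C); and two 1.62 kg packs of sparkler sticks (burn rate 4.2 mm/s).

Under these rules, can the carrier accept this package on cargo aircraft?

Yes

Burn rate 6 mm/s meets the Class 4.1 criterion (Flammable Solid), so the solid fuel tablets are Class 4.1.
Metal-powder blend: burn rate 6 mm/s > 1.8 mm/s → Class 4.1 (Flammable Solid).
Sparkler sticks: burn rate 4.2 mm/s > 1.8 mm/s → Class 4.1 (Flammable Solid).
Class 4.1 net quantity: (three 1.01 kg packs = 3.03 kg) + (two 1.58 kg packs = 3.16 kg) + (two 1.62 kg packs = 3.24 kg) = 9.43 kg.
9.43 kg ≤ 10 kg (cargo aircraft limit, Class 4.1) — within limit.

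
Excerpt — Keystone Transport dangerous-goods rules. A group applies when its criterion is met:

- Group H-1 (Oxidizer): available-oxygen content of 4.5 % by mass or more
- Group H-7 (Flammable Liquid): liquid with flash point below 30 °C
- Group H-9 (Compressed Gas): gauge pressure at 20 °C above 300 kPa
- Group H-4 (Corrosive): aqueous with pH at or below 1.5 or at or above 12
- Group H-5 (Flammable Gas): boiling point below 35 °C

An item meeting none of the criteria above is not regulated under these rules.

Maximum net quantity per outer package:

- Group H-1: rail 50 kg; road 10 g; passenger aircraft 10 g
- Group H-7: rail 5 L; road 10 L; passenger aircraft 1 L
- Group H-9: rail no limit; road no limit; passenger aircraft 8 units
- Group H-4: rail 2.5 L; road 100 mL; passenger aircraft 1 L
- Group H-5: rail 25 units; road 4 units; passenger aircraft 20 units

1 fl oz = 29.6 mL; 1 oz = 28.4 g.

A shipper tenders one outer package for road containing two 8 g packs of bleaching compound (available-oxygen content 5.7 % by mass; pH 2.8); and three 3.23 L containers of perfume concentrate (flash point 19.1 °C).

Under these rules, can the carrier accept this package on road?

Bleaching compound: available-oxygen content 5.7 % by mass ≥ 4.5 % by mass → Group H-1 (Oxidizer).
With flash point 19.1 °C (< 30 °C), the perfume concentrate falls in Group H-7.
Group H-1 quantity: two 8 g packs = 16 g.
16 g > 10 g (road limit, Group H-1) — over the limit.
Group H-7 quantity: three 3.23 L containers = 9.69 L.
9.69 L ≤ 10 L (road limit, Group H-7) — within limit.

No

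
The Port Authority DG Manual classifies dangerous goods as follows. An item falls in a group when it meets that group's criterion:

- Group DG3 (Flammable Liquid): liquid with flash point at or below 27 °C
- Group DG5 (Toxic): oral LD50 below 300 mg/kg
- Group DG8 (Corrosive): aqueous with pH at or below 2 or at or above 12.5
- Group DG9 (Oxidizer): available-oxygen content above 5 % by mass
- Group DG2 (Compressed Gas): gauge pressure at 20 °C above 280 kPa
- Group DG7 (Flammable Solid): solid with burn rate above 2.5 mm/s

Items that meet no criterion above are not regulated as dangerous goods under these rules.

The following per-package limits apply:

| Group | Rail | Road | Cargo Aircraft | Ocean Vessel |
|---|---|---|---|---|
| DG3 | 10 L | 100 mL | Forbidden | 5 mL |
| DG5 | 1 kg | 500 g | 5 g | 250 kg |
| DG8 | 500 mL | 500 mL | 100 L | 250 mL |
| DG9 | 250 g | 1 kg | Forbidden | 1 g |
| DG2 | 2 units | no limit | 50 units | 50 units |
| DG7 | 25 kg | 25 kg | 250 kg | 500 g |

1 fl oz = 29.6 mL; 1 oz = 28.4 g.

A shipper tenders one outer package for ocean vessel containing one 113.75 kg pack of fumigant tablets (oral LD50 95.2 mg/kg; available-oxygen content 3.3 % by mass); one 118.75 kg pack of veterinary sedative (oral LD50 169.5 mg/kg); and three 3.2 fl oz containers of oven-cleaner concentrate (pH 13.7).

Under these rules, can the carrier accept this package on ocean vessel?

Oral LD50 95.2 mg/kg meets the Group DG5 criterion (Toxic), so the fumigant tablets are Group DG5.
The veterinary sedative has oral LD50 169.5 mg/kg, which is < 300 mg/kg, so it is Group DG5 (Toxic).
pH 13.7 meets the Group DG8 criterion (Corrosive), so the oven-cleaner concentrate is Group DG8.
Total Group DG5: 113.75 kg + 118.75 kg = 232.5 kg.
232.5 kg ≤ 250 kg (ocean vessel limit, Group DG5) — within limit.
Group DG8 quantity: three 3.2 fl oz containers = 284.16 mL.
284.16 mL > 250 mL (ocean vessel limit, Group DG8) — over the limit.

No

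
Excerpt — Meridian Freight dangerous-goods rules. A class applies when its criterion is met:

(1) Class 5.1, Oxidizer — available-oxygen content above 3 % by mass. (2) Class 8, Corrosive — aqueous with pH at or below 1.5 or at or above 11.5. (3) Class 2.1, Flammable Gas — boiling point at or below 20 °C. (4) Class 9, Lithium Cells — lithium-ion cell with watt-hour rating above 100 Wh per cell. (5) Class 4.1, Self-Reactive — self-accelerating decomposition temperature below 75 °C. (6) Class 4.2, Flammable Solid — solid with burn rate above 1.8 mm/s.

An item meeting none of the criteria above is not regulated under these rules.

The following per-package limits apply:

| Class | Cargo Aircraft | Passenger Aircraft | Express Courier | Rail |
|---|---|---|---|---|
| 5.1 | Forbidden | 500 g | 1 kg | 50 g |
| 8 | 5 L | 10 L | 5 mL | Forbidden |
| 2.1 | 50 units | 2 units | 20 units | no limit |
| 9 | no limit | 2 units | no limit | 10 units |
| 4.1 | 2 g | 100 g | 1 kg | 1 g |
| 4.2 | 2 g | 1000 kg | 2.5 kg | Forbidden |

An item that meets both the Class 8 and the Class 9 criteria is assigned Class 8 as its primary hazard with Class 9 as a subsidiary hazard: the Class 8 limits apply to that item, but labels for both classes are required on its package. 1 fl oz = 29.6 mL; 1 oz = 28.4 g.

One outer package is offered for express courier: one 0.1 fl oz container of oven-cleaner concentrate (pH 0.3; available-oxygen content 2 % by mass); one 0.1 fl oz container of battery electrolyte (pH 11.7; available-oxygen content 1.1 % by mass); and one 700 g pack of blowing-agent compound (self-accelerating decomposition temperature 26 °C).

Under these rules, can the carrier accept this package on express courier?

pH 0.3 meets the Class 8 criterion (Corrosive), so the oven-cleaner concentrate is Class 8.
Battery electrolyte: pH 11.7 ≥ 11.5 → Class 8 (Corrosive).
Blowing-agent compound: self-accelerating decomposition temperature 26 °C < 75 °C → Class 4.1 (Self-Reactive).
Class 4.1 quantity: 700 g.
That is within the Class 4.1 express courier limit of 1 kg.
Class 8 net quantity: (one 0.1 fl oz container = 2.96 mL) + (one 0.1 fl oz container = 2.96 mL) = 5.92 mL.
5.92 mL exceeds the express courier limit of 5 mL for Class 8.

No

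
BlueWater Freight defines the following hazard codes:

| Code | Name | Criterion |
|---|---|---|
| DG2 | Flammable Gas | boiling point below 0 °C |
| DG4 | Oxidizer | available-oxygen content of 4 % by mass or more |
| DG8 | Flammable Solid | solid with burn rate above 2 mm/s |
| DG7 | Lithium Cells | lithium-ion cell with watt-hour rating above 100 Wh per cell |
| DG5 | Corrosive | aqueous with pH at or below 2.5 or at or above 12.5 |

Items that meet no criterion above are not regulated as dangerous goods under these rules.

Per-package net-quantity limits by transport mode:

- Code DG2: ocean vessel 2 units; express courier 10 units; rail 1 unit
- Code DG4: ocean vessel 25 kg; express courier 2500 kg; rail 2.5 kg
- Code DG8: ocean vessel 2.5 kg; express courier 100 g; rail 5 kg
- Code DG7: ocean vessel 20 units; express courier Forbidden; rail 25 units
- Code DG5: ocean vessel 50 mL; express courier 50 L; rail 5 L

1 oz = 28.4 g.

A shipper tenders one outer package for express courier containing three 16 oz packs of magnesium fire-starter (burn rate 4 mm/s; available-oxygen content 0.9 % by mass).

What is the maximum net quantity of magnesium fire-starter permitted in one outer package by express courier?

The magnesium fire-starter has burn rate 4 mm/s, which is > 2 mm/s, so it is Code DG8 (Flammable Solid).
The express courier limit for Code DG8 is 100 g.

100 g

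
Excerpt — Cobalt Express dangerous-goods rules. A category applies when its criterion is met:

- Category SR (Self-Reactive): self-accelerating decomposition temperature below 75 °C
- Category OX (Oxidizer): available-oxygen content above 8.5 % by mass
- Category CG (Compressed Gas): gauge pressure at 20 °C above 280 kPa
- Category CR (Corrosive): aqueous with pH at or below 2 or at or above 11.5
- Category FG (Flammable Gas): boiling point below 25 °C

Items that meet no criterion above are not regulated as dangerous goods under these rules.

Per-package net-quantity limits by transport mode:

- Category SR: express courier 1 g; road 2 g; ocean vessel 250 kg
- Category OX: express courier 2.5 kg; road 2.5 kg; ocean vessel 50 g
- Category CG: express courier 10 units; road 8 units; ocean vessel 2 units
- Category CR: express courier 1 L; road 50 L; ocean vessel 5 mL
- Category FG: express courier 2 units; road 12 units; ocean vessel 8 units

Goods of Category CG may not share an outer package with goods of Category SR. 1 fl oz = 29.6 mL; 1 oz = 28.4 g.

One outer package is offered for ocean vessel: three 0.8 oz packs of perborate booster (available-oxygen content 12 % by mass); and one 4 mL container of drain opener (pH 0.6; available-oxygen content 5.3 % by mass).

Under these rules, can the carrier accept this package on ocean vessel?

No

With available-oxygen content 12 % by mass (> 8.5 % by mass), the perborate booster falls in Category OX.
Drain opener: pH 0.6 ≤ 2 → Category CR (Corrosive).
Category CR quantity: 4 mL.
4 mL ≤ 5 mL (ocean vessel limit, Category CR) — within limit.
Category OX quantity: three 0.8 oz packs = 68.16 g.
68.16 g exceeds the ocean vessel limit of 50 g for Category OX.
The segregation rule (Category CG with Category SR) does not apply to Category CR with Category OX.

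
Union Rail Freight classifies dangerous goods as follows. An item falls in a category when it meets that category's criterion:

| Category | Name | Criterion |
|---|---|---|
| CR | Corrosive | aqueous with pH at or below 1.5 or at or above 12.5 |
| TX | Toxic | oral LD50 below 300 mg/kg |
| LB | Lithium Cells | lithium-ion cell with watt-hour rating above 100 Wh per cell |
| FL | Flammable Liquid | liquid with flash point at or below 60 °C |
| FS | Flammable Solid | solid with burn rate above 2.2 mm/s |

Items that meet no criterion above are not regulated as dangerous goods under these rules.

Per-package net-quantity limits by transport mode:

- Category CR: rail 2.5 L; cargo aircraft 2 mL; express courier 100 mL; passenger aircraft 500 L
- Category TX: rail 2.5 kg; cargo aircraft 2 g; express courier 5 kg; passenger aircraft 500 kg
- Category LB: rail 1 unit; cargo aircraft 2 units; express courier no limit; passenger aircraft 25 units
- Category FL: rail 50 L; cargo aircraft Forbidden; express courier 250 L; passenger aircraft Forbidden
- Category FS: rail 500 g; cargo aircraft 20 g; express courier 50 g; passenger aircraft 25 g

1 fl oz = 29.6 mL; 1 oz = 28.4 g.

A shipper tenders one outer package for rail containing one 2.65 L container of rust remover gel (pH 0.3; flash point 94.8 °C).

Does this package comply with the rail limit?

With pH 0.3 (≤ 1.5), the rust remover gel falls in Category CR.
Category CR quantity: 2.65 L.
2.65 L exceeds the rail limit of 2.5 L for Category CR.

No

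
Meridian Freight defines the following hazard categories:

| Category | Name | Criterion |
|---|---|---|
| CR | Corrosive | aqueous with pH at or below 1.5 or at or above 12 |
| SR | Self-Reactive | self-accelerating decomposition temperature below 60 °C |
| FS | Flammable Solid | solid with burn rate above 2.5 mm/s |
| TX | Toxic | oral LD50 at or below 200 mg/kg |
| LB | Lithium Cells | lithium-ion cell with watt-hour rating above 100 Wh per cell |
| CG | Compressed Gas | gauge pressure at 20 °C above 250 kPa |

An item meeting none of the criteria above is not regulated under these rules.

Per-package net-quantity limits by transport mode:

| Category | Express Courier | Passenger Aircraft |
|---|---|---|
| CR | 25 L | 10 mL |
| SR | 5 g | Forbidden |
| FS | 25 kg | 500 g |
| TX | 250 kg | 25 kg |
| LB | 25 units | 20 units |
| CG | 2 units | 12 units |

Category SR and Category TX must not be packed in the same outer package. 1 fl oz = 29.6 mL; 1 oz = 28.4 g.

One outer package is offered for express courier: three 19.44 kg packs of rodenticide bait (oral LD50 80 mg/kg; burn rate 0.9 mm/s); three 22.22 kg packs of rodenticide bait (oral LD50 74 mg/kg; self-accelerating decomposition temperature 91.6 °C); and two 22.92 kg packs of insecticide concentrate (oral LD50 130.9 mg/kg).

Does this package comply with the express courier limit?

Yes

Rodenticide bait: oral LD50 80 mg/kg ≤ 200 mg/kg → Category TX (Toxic).
The rodenticide bait has oral LD50 74 mg/kg, which is ≤ 200 mg/kg, so it is Category TX (Toxic).
Oral LD50 130.9 mg/kg meets the Category TX criterion (Toxic), so the insecticide concentrate is Category TX.
Total Category TX: (three 19.44 kg packs = 58.32 kg) + (three 22.22 kg packs = 66.66 kg) + (two 22.92 kg packs = 45.84 kg) = 170.82 kg.
170.82 kg is within the express courier limit of 250 kg for Category TX.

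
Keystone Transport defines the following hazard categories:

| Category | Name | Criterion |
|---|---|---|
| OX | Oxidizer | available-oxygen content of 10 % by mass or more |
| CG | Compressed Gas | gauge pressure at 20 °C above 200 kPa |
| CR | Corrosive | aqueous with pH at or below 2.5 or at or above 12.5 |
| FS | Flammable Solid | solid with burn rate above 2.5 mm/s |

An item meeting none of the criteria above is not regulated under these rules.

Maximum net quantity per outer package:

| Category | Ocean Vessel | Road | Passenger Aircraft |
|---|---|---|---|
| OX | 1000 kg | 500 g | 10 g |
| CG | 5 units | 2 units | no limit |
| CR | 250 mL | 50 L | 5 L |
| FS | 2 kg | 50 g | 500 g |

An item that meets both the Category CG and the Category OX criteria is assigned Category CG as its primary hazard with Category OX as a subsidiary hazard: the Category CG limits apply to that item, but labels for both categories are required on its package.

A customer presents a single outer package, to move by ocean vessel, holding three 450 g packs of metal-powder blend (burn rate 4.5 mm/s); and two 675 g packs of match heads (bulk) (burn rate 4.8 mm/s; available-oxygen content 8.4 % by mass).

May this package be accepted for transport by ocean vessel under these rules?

No

The metal-powder blend has burn rate 4.5 mm/s, which is > 2.5 mm/s, so it is Category FS (Flammable Solid).
Burn rate 4.8 mm/s meets the Category FS criterion (Flammable Solid), so the match heads (bulk) are Category FS.
Category FS net quantity: (three 450 g packs = 1.35 kg) + (two 675 g packs = 1.35 kg) = 2.7 kg.
2.7 kg > 2 kg (ocean vessel limit, Category FS) — over the limit.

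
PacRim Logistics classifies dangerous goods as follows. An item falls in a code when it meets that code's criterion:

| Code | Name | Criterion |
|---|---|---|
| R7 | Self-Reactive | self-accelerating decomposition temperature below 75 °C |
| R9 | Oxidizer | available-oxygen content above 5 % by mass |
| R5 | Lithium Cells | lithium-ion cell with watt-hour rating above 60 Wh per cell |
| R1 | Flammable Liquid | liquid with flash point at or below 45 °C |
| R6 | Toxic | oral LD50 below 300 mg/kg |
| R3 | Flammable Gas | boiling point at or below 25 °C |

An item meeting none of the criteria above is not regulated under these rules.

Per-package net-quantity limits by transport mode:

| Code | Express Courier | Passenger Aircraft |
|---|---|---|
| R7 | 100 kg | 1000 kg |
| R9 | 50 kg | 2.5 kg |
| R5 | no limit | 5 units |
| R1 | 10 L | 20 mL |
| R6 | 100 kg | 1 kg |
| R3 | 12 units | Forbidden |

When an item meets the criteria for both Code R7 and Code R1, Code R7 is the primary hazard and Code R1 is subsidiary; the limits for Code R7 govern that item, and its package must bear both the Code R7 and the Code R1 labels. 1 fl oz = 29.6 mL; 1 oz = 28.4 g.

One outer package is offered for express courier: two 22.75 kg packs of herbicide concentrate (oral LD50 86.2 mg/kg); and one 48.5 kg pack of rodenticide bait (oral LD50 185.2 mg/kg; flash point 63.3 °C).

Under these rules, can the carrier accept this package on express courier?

Herbicide concentrate: oral LD50 86.2 mg/kg < 300 mg/kg → Code R6 (Toxic).
Rodenticide bait: oral LD50 185.2 mg/kg < 300 mg/kg → Code R6 (Toxic).
Code R6 net quantity: (two 22.75 kg packs = 45.5 kg) + 48.5 kg = 94 kg.
94 kg ≤ 100 kg (express courier limit, Code R6) — within limit.

Yes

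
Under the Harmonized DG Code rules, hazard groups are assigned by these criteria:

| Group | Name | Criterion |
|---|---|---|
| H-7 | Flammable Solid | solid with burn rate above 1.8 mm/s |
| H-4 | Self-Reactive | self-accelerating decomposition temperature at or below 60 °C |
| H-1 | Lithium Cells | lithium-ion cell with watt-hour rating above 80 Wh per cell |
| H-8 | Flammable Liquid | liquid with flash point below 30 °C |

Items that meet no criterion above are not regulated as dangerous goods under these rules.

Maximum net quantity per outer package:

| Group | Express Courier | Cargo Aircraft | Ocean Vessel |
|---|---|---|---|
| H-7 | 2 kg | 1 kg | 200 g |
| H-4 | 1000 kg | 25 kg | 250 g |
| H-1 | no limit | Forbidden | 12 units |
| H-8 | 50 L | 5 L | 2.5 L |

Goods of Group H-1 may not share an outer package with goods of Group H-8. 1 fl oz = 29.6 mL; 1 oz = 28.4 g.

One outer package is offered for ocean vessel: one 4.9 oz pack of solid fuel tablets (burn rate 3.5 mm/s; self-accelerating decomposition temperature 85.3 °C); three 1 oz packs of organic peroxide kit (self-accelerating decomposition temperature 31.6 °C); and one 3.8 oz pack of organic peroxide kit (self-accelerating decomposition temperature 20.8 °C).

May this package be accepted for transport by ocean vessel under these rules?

The solid fuel tablets have burn rate 3.5 mm/s, which is > 1.8 mm/s, so they are Group H-7 (Flammable Solid).
Organic peroxide kit: self-accelerating decomposition temperature 31.6 °C ≤ 60 °C → Group H-4 (Self-Reactive).
The organic peroxide kit has self-accelerating decomposition temperature 20.8 °C, which is ≤ 60 °C, so it is Group H-4 (Self-Reactive).
Group H-4 net quantity: (three 1 oz packs = 85.2 g) + (one 3.8 oz pack = 107.92 g) = 193.12 g.
193.12 g is within the ocean vessel limit of 250 g for Group H-4.
Group H-7 quantity: one 4.9 oz pack = 139.16 g.
139.16 g ≤ 200 g (ocean vessel limit, Group H-7) — within limit.
The segregation rule (Group H-1 with Group H-8) does not apply to Group H-4 with Group H-7.
Every hazard group is within its ocean vessel limit and no segregation rule is violated.

Yes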